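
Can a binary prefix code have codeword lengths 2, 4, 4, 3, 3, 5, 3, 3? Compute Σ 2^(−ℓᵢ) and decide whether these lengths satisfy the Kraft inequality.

0.90625; yes

With common denominator 2^5 = 32: Σ 2^(−ℓᵢ) = 8/32 + 2/32 + 2/32 + 4/32 + 4/32 + 1/32 + 4/32 + 4/32 = 29/32 = 0.90625.
Kraft's inequality requires Σ ≤ 1; here Σ = 0.90625 ≤ 1, so such a prefix code exists.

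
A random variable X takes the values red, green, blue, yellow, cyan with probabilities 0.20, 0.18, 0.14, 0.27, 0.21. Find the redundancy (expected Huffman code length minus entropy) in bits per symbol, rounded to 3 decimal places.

0.030 bits

Entropy H = −Σ p log₂ p ≈ 2.2896 bits.
Huffman merges: 7/50+9/50→8/25; 1/5+21/100→41/100; 27/100+8/25→59/100; 41/100+59/100→1. L = 58/25 ≈ 2.3200.
L − H = 2.3200 − 2.2896 = 0.030 bits.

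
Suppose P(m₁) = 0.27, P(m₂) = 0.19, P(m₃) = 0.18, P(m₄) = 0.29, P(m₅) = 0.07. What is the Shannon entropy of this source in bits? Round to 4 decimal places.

H = −Σ pᵢ log₂ pᵢ.
−0.27·log₂(0.27) = 0.5100
−0.19·log₂(0.19) = 0.4552
−0.18·log₂(0.18) = 0.4453
−0.29·log₂(0.29) = 0.5179
−0.07·log₂(0.07) = 0.2686
Sum ≈ 2.1970 → 2.1970 bits.

2.1970 bits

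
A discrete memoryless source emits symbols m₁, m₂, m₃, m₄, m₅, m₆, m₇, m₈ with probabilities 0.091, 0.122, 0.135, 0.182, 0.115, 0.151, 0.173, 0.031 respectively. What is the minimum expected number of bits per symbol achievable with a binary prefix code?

Repeatedly combine the two least-probable nodes; the expected code length is the sum of the merged weights.
merge 31/1000 + 91/1000 → 61/500
merge 23/200 + 61/500 → 237/1000
merge 61/500 + 27/200 → 257/1000
merge 151/1000 + 173/1000 → 81/250
merge 91/500 + 237/1000 → 419/1000
merge 257/1000 + 81/250 → 581/1000
merge 419/1000 + 581/1000 → 1
L = 61/500 + 237/1000 + 257/1000 + 81/250 + 419/1000 + 581/1000 + 1 = 147/50 = 2.94 bits/symbol.

2.94 bits/symbol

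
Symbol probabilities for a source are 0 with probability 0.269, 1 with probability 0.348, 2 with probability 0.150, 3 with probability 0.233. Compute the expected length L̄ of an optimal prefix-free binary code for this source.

2 bits/symbol

Repeatedly combine the two least-probable nodes; the expected code length is the sum of the merged weights.
merge 3/20 + 233/1000 → 383/1000
merge 269/1000 + 87/250 → 617/1000
merge 383/1000 + 617/1000 → 1
L = 383/1000 + 617/1000 + 1 = 2 bits/symbol.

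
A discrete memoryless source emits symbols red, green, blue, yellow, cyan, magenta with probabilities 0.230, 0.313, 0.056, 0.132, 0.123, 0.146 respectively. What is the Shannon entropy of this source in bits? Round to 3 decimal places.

H = −Σ pᵢ log₂ pᵢ.
−0.230·log₂(0.230) = 0.4877
−0.313·log₂(0.313) = 0.5245
−0.056·log₂(0.056) = 0.2329
−0.132·log₂(0.132) = 0.3856
−0.123·log₂(0.123) = 0.3719
−0.146·log₂(0.146) = 0.4053
Sum ≈ 2.4078 → 2.408 bits.

2.408 bits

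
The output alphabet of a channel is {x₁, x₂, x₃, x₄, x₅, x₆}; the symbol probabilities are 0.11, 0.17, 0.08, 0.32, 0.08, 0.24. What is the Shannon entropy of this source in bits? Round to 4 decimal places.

2.3881 bits

H = −Σ pᵢ log₂ pᵢ.
−0.11·log₂(0.11) = 0.3503
−0.17·log₂(0.17) = 0.4346
−0.08·log₂(0.08) = 0.2915
−0.32·log₂(0.32) = 0.5260
−0.08·log₂(0.08) = 0.2915
−0.24·log₂(0.24) = 0.4941
Sum ≈ 2.3881 → 2.3881 bits.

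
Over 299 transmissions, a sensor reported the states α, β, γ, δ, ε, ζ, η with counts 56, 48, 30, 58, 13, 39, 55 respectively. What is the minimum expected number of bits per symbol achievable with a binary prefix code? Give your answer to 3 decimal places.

Probabilities are the counts divided by 299.
Repeatedly combine the two least-probable nodes; the expected code length is the sum of the merged weights.
merge 1/23 + 30/299 → 43/299
merge 3/23 + 43/299 → 82/299
merge 48/299 + 55/299 → 103/299
merge 56/299 + 58/299 → 114/299
merge 82/299 + 103/299 → 185/299
merge 114/299 + 185/299 → 1
L = 43/299 + 82/299 + 103/299 + 114/299 + 185/299 + 1 = 826/299 ≈ 2.763 bits/symbol.

2.763 bits/symbol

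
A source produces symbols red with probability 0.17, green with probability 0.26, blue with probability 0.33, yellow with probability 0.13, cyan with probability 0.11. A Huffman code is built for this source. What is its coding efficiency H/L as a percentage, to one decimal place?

Entropy H = −Σ p log₂ p ≈ 2.2006 bits.
Huffman merges: 11/100+13/100→6/25; 17/100+6/25→41/100; 13/50+33/100→59/100; 41/100+59/100→1. L = 56/25 ≈ 2.2400.
Efficiency = H/L = 2.2006/2.2400 = 98.2%.

98.2%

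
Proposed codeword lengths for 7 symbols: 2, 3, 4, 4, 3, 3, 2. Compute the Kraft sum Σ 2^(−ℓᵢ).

1

With common denominator 2^4 = 16: Σ 2^(−ℓᵢ) = 4/16 + 2/16 + 1/16 + 1/16 + 2/16 + 2/16 + 4/16 = 16/16 = 1.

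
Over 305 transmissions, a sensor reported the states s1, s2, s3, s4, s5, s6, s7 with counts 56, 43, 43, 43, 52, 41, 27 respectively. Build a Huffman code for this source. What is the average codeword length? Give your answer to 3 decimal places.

Probabilities are the counts divided by 305.
Repeatedly combine the two least-probable nodes; the expected code length is the sum of the merged weights.
merge 27/305 + 41/305 → 68/305
merge 43/305 + 43/305 → 86/305
merge 43/305 + 52/305 → 19/61
merge 56/305 + 68/305 → 124/305
merge 86/305 + 19/61 → 181/305
merge 124/305 + 181/305 → 1
L = 68/305 + 86/305 + 19/61 + 124/305 + 181/305 + 1 = 859/305 ≈ 2.816 bits/symbol.

2.816 bits/symbol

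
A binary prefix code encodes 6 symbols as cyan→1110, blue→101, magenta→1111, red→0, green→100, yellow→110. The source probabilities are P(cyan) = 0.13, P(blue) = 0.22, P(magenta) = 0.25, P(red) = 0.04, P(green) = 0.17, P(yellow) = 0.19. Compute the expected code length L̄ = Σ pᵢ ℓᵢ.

L̄ = Σ pᵢ·ℓᵢ = 0.13·4 + 0.22·3 + 0.25·4 + 0.04·1 + 0.17·3 + 0.19·3 = 3.3 bits/symbol.

3.3 bits/symbol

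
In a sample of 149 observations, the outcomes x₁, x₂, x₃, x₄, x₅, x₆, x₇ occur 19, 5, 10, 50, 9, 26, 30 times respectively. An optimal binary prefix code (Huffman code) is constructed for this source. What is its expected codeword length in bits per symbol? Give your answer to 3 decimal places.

2.544 bits/symbol

Probabilities are the counts divided by 149.
Repeatedly combine the two least-probable nodes; the expected code length is the sum of the merged weights.
merge 5/149 + 9/149 → 14/149
merge 10/149 + 14/149 → 24/149
merge 19/149 + 24/149 → 43/149
merge 26/149 + 30/149 → 56/149
merge 43/149 + 50/149 → 93/149
merge 56/149 + 93/149 → 1
L = 14/149 + 24/149 + 43/149 + 56/149 + 93/149 + 1 = 379/149 ≈ 2.544 bits/symbol.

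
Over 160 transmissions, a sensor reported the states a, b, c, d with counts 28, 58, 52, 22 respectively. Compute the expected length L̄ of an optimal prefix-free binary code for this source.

Probabilities are the counts divided by 160.
Repeatedly combine the two least-probable nodes; the expected code length is the sum of the merged weights.
merge 11/80 + 7/40 → 5/16
merge 5/16 + 13/40 → 51/80
merge 29/80 + 51/80 → 1
L = 5/16 + 51/80 + 1 = 39/20 = 1.95 bits/symbol.

1.95 bits/symbol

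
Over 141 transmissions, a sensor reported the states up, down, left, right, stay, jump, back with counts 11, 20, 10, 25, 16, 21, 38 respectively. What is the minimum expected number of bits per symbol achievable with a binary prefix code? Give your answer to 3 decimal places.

2.702 bits/symbol

Probabilities are the counts divided by 141.
Repeatedly combine the two least-probable nodes; the expected code length is the sum of the merged weights.
merge 10/141 + 11/141 → 7/47
merge 16/141 + 20/141 → 12/47
merge 7/47 + 7/47 → 14/47
merge 25/141 + 12/47 → 61/141
merge 38/141 + 14/47 → 80/141
merge 61/141 + 80/141 → 1
L = 7/47 + 12/47 + 14/47 + 61/141 + 80/141 + 1 = 127/47 ≈ 2.702 bits/symbol.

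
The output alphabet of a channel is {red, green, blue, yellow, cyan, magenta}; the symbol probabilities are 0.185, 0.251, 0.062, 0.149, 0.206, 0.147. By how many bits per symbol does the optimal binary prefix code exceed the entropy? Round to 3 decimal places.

0.058 bits

Entropy H = −Σ p log₂ p ≈ 2.4850 bits.
Huffman merges: 31/500+147/1000→209/1000; 149/1000+37/200→167/500; 103/500+209/1000→83/200; 251/1000+167/500→117/200; 83/200+117/200→1. L = 2543/1000 ≈ 2.5430.
L − H = 2.5430 − 2.4850 = 0.058 bits.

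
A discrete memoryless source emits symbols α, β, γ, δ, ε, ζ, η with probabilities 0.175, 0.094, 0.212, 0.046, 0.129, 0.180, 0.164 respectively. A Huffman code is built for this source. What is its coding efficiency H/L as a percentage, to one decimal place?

98.0%

Entropy H = −Σ p log₂ p ≈ 2.6937 bits.
Huffman merges: 23/500+47/500→7/50; 129/1000+7/50→269/1000; 41/250+7/40→339/1000; 9/50+53/250→49/125; 269/1000+339/1000→76/125; 49/125+76/125→1. L = 687/250 ≈ 2.7480.
Efficiency = H/L = 2.6937/2.7480 = 98.0%.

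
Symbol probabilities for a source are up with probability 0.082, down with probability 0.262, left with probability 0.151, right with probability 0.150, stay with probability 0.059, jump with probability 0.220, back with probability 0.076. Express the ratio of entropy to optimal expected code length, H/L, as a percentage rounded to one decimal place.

Entropy H = −Σ p log₂ p ≈ 2.6286 bits.
Huffman merges: 59/1000+19/250→27/200; 41/500+27/200→217/1000; 3/20+151/1000→301/1000; 217/1000+11/50→437/1000; 131/500+301/1000→563/1000; 437/1000+563/1000→1. L = 2653/1000 ≈ 2.6530.
Efficiency = H/L = 2.6286/2.6530 = 99.1%.

99.1%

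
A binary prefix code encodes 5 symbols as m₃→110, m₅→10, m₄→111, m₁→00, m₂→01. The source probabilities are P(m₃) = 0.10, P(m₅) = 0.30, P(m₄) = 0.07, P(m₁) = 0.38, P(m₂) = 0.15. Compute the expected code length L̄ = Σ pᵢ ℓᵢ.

L̄ = Σ pᵢ·ℓᵢ = 0.10·3 + 0.30·2 + 0.07·3 + 0.38·2 + 0.15·2 = 2.17 bits/symbol.

2.17 bits/symbol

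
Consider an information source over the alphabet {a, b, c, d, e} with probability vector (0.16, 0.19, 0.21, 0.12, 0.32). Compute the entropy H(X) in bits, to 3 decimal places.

2.244 bits

H = −Σ pᵢ log₂ pᵢ.
−0.16·log₂(0.16) = 0.4230
−0.19·log₂(0.19) = 0.4552
−0.21·log₂(0.21) = 0.4728
−0.12·log₂(0.12) = 0.3671
−0.32·log₂(0.32) = 0.5260
Sum ≈ 2.2442 → 2.244 bits.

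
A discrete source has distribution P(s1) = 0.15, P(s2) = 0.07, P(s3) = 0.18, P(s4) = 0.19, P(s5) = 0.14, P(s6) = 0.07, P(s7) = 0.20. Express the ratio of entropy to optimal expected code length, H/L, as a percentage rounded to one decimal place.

Entropy H = −Σ p log₂ p ≈ 2.7097 bits.
Huffman merges: 7/100+7/100→7/50; 7/50+7/50→7/25; 3/20+9/50→33/100; 19/100+1/5→39/100; 7/25+33/100→61/100; 39/100+61/100→1. L = 11/4 ≈ 2.7500.
Efficiency = H/L = 2.7097/2.7500 = 98.5%.

98.5%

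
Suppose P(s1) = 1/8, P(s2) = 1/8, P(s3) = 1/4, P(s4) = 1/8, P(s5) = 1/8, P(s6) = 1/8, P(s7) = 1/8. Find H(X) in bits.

2.75 bits

Each probability is a power of 1/2, so log₂(1/p) is an integer.
H = Σ p·log₂(1/p) = 1/8·3 + 1/8·3 + 1/4·2 + 1/8·3 + 1/8·3 + 1/8·3 + 1/8·3 = 2.75 bits.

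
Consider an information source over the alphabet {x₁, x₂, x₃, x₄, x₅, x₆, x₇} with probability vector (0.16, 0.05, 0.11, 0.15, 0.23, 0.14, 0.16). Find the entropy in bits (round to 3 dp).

2.708 bits

H = −Σ pᵢ log₂ pᵢ.
−0.16·log₂(0.16) = 0.4230
−0.05·log₂(0.05) = 0.2161
−0.11·log₂(0.11) = 0.3503
−0.15·log₂(0.15) = 0.4105
−0.23·log₂(0.23) = 0.4877
−0.14·log₂(0.14) = 0.3971
−0.16·log₂(0.16) = 0.4230
Sum ≈ 2.7077 → 2.708 bits.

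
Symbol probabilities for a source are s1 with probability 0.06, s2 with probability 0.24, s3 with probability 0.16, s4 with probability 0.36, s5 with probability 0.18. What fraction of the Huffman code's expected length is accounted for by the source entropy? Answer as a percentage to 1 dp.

Entropy H = −Σ p log₂ p ≈ 2.1366 bits.
Huffman merges: 3/50+4/25→11/50; 9/50+11/50→2/5; 6/25+9/25→3/5; 2/5+3/5→1. L = 111/50 ≈ 2.2200.
Efficiency = H/L = 2.1366/2.2200 = 96.2%.

96.2%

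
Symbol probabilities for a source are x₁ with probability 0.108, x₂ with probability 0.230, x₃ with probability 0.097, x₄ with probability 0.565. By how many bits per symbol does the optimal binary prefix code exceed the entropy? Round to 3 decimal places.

0.014 bits

Entropy H = −Σ p log₂ p ≈ 1.6263 bits.
Huffman merges: 97/1000+27/250→41/200; 41/200+23/100→87/200; 87/200+113/200→1. L = 41/25 ≈ 1.6400.
L − H = 1.6400 − 1.6263 = 0.014 bits.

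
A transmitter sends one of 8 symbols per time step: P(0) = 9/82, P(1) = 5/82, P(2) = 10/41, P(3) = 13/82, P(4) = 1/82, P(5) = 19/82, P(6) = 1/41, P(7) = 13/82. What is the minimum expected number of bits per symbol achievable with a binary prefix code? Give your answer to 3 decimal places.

Repeatedly combine the two least-probable nodes; the expected code length is the sum of the merged weights.
merge 1/82 + 1/41 → 3/82
merge 3/82 + 5/82 → 4/41
merge 4/41 + 9/82 → 17/82
merge 13/82 + 13/82 → 13/41
merge 17/82 + 19/82 → 18/41
merge 10/41 + 13/41 → 23/41
merge 18/41 + 23/41 → 1
L = 3/82 + 4/41 + 17/82 + 13/41 + 18/41 + 23/41 + 1 = 109/41 ≈ 2.659 bits/symbol.

2.659 bits/symbol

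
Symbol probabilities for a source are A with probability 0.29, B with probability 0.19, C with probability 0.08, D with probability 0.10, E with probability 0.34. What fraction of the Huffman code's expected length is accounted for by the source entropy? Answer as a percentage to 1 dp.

97.5%

Entropy H = −Σ p log₂ p ≈ 2.1260 bits.
Huffman merges: 2/25+1/10→9/50; 9/50+19/100→37/100; 29/100+17/50→63/100; 37/100+63/100→1. L = 109/50 ≈ 2.1800.
Efficiency = H/L = 2.1260/2.1800 = 97.5%.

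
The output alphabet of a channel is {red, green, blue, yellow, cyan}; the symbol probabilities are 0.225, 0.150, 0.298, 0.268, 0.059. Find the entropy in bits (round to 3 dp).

2.165 bits

H = −Σ pᵢ log₂ pᵢ.
−0.225·log₂(0.225) = 0.4842
−0.150·log₂(0.150) = 0.4105
−0.298·log₂(0.298) = 0.5205
−0.268·log₂(0.268) = 0.5091
−0.059·log₂(0.059) = 0.2409
Sum ≈ 2.1653 → 2.165 bits.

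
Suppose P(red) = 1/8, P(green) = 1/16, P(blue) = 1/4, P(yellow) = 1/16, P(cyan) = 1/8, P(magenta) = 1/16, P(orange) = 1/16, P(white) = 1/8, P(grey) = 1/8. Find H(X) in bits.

3 bits

Each probability is a power of 1/2, so log₂(1/p) is an integer.
H = Σ p·log₂(1/p) = 1/8·3 + 1/16·4 + 1/4·2 + 1/16·4 + 1/8·3 + 1/16·4 + 1/16·4 + 1/8·3 + 1/8·3 = 3 bits.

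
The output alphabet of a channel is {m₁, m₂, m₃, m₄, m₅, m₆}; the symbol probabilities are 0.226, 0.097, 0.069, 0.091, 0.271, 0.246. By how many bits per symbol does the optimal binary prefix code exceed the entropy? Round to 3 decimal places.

Entropy H = −Σ p log₂ p ≈ 2.4004 bits.
Huffman merges: 69/1000+91/1000→4/25; 97/1000+4/25→257/1000; 113/500+123/500→59/125; 257/1000+271/1000→66/125; 59/125+66/125→1. L = 2417/1000 ≈ 2.4170.
L − H = 2.4170 − 2.4004 = 0.017 bits.

0.017 bits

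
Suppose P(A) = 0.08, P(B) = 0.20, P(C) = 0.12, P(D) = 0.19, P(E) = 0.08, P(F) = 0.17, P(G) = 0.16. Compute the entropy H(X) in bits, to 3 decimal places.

H = −Σ pᵢ log₂ pᵢ.
−0.08·log₂(0.08) = 0.2915
−0.20·log₂(0.20) = 0.4644
−0.12·log₂(0.12) = 0.3671
−0.19·log₂(0.19) = 0.4552
−0.08·log₂(0.08) = 0.2915
−0.17·log₂(0.17) = 0.4346
−0.16·log₂(0.16) = 0.4230
Sum ≈ 2.7273 → 2.727 bits.

2.727 bits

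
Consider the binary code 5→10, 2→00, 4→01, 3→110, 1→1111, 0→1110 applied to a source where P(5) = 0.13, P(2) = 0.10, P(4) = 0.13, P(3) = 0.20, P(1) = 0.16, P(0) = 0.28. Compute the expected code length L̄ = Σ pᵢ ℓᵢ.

L̄ = Σ pᵢ·ℓᵢ = 0.13·2 + 0.10·2 + 0.13·2 + 0.20·3 + 0.16·4 + 0.28·4 = 3.08 bits/symbol.

3.08 bits/symbol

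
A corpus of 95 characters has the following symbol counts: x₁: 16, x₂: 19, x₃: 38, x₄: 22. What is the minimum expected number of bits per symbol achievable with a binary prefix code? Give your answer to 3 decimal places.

Probabilities are the counts divided by 95.
Repeatedly combine the two least-probable nodes; the expected code length is the sum of the merged weights.
merge 16/95 + 1/5 → 7/19
merge 22/95 + 7/19 → 3/5
merge 2/5 + 3/5 → 1
L = 7/19 + 3/5 + 1 = 187/95 ≈ 1.968 bits/symbol.

1.968 bits/symbol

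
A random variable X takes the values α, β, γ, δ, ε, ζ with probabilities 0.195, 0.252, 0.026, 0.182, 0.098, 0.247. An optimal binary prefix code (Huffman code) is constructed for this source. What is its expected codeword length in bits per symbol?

Repeatedly combine the two least-probable nodes; the expected code length is the sum of the merged weights.
merge 13/500 + 49/500 → 31/250
merge 31/250 + 91/500 → 153/500
merge 39/200 + 247/1000 → 221/500
merge 63/250 + 153/500 → 279/500
merge 221/500 + 279/500 → 1
L = 31/250 + 153/500 + 221/500 + 279/500 + 1 = 243/100 = 2.43 bits/symbol.

2.43 bits/symbol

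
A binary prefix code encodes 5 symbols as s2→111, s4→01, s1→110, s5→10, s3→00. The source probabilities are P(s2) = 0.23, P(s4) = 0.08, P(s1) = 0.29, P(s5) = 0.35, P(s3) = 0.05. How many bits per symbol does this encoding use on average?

2.52 bits/symbol

L̄ = Σ pᵢ·ℓᵢ = 0.23·3 + 0.08·2 + 0.29·3 + 0.35·2 + 0.05·2 = 2.52 bits/symbol.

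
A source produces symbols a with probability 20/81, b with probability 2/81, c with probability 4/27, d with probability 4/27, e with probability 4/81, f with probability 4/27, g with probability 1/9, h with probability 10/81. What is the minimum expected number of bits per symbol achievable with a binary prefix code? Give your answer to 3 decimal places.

2.827 bits/symbol

Repeatedly combine the two least-probable nodes; the expected code length is the sum of the merged weights.
merge 2/81 + 4/81 → 2/27
merge 2/27 + 1/9 → 5/27
merge 10/81 + 4/27 → 22/81
merge 4/27 + 4/27 → 8/27
merge 5/27 + 20/81 → 35/81
merge 22/81 + 8/27 → 46/81
merge 35/81 + 46/81 → 1
L = 2/27 + 5/27 + 22/81 + 8/27 + 35/81 + 46/81 + 1 = 229/81 ≈ 2.827 bits/symbol.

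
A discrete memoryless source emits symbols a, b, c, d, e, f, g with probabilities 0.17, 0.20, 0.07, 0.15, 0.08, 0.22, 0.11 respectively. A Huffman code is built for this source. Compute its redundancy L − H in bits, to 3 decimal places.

Entropy H = −Σ p log₂ p ≈ 2.7004 bits.
Huffman merges: 7/100+2/25→3/20; 11/100+3/20→13/50; 3/20+17/100→8/25; 1/5+11/50→21/50; 13/50+8/25→29/50; 21/50+29/50→1. L = 273/100 ≈ 2.7300.
L − H = 2.7300 − 2.7004 = 0.030 bits.

0.030 bits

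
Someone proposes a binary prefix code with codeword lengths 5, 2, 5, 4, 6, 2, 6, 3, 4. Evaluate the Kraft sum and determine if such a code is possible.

With common denominator 2^6 = 64: Σ 2^(−ℓᵢ) = 2/64 + 16/64 + 2/64 + 4/64 + 1/64 + 16/64 + 1/64 + 8/64 + 4/64 = 54/64 = 0.84375.
Kraft's inequality requires Σ ≤ 1; here Σ = 0.84375 ≤ 1, so such a prefix code exists.

0.84375; yes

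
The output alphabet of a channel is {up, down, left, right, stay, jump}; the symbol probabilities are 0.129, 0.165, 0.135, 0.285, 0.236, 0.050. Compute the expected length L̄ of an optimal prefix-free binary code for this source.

2.479 bits/symbol

Repeatedly combine the two least-probable nodes; the expected code length is the sum of the merged weights.
merge 1/20 + 129/1000 → 179/1000
merge 27/200 + 33/200 → 3/10
merge 179/1000 + 59/250 → 83/200
merge 57/200 + 3/10 → 117/200
merge 83/200 + 117/200 → 1
L = 179/1000 + 3/10 + 83/200 + 117/200 + 1 = 2479/1000 = 2.479 bits/symbol.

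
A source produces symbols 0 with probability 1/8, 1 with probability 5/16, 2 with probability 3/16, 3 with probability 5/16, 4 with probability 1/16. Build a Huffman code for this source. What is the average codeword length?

Repeatedly combine the two least-probable nodes; the expected code length is the sum of the merged weights.
merge 1/16 + 1/8 → 3/16
merge 3/16 + 3/16 → 3/8
merge 5/16 + 5/16 → 5/8
merge 3/8 + 5/8 → 1
L = 3/16 + 3/8 + 5/8 + 1 = 35/16 = 2.1875 bits/symbol.

2.1875 bits/symbol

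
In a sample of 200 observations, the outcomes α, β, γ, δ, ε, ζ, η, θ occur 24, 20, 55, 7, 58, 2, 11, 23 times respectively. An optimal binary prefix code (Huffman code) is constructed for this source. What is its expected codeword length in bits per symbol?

2.58 bits/symbol

Probabilities are the counts divided by 200.
Repeatedly combine the two least-probable nodes; the expected code length is the sum of the merged weights.
merge 1/100 + 7/200 → 9/200
merge 9/200 + 11/200 → 1/10
merge 1/10 + 1/10 → 1/5
merge 23/200 + 3/25 → 47/200
merge 1/5 + 47/200 → 87/200
merge 11/40 + 29/100 → 113/200
merge 87/200 + 113/200 → 1
L = 9/200 + 1/10 + 1/5 + 47/200 + 87/200 + 113/200 + 1 = 129/50 = 2.58 bits/symbol.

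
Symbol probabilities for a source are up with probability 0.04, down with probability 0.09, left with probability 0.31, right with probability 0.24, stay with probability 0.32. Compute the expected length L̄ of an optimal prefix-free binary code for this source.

2.13 bits/symbol

Repeatedly combine the two least-probable nodes; the expected code length is the sum of the merged weights.
merge 1/25 + 9/100 → 13/100
merge 13/100 + 6/25 → 37/100
merge 31/100 + 8/25 → 63/100
merge 37/100 + 63/100 → 1
L = 13/100 + 37/100 + 63/100 + 1 = 213/100 = 2.13 bits/symbol.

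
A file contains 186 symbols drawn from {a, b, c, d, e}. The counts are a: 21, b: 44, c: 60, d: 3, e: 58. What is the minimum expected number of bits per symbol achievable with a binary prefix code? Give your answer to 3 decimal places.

2.129 bits/symbol

Probabilities are the counts divided by 186.
Repeatedly combine the two least-probable nodes; the expected code length is the sum of the merged weights.
merge 1/62 + 7/62 → 4/31
merge 4/31 + 22/93 → 34/93
merge 29/93 + 10/31 → 59/93
merge 34/93 + 59/93 → 1
L = 4/31 + 34/93 + 59/93 + 1 = 66/31 ≈ 2.129 bits/symbol.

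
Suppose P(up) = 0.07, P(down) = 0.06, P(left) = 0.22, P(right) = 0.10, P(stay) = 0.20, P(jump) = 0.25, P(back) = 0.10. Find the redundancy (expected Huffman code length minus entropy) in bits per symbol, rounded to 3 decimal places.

Entropy H = −Σ p log₂ p ≈ 2.6214 bits.
Huffman merges: 3/50+7/100→13/100; 1/10+1/10→1/5; 13/100+1/5→33/100; 1/5+11/50→21/50; 1/4+33/100→29/50; 21/50+29/50→1. L = 133/50 ≈ 2.6600.
L − H = 2.6600 − 2.6214 = 0.039 bits.

0.039 bits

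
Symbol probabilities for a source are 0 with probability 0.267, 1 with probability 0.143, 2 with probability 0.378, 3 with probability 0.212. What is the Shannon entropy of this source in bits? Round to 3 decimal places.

H = −Σ pᵢ log₂ pᵢ.
−0.267·log₂(0.267) = 0.5087
−0.143·log₂(0.143) = 0.4012
−0.378·log₂(0.378) = 0.5305
−0.212·log₂(0.212) = 0.4744
Sum ≈ 1.9149 → 1.915 bits.

1.915 bits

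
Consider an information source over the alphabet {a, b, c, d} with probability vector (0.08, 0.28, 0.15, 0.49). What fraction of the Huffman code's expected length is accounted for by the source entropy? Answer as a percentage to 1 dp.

98.9%

Entropy H = −Σ p log₂ p ≈ 1.7206 bits.
Huffman merges: 2/25+3/20→23/100; 23/100+7/25→51/100; 49/100+51/100→1. L = 87/50 ≈ 1.7400.
Efficiency = H/L = 1.7206/1.7400 = 98.9%.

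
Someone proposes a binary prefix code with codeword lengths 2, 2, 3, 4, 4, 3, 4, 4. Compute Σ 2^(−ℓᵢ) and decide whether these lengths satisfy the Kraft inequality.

With common denominator 2^4 = 16: Σ 2^(−ℓᵢ) = 4/16 + 4/16 + 2/16 + 1/16 + 1/16 + 2/16 + 1/16 + 1/16 = 16/16 = 1.
Kraft's inequality requires Σ ≤ 1; here Σ = 1 ≤ 1, so such a prefix code exists.

1; yes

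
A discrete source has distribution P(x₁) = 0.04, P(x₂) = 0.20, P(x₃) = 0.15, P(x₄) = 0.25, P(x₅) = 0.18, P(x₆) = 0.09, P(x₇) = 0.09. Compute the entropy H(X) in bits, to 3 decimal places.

2.631 bits

H = −Σ pᵢ log₂ pᵢ.
−0.04·log₂(0.04) = 0.1858
−0.20·log₂(0.20) = 0.4644
−0.15·log₂(0.15) = 0.4105
−0.25·log₂(0.25) = 0.5000
−0.18·log₂(0.18) = 0.4453
−0.09·log₂(0.09) = 0.3127
−0.09·log₂(0.09) = 0.3127
Sum ≈ 2.6313 → 2.631 bits.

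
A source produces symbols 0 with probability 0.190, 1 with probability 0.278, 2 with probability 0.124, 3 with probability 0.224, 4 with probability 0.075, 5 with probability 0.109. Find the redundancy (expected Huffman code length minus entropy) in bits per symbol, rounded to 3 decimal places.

0.038 bits

Entropy H = −Σ p log₂ p ≈ 2.4544 bits.
Huffman merges: 3/40+109/1000→23/125; 31/250+23/125→77/250; 19/100+28/125→207/500; 139/500+77/250→293/500; 207/500+293/500→1. L = 623/250 ≈ 2.4920.
L − H = 2.4920 − 2.4544 = 0.038 bits.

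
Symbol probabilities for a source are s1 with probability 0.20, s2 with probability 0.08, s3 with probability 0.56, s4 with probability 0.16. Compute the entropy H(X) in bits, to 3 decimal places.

H = −Σ pᵢ log₂ pᵢ.
−0.20·log₂(0.20) = 0.4644
−0.08·log₂(0.08) = 0.2915
−0.56·log₂(0.56) = 0.4684
−0.16·log₂(0.16) = 0.4230
Sum ≈ 1.6474 → 1.647 bits.

1.647 bits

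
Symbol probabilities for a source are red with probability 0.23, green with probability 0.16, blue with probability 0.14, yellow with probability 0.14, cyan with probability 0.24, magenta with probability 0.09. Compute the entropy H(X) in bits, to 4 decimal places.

2.5117 bits

H = −Σ pᵢ log₂ pᵢ.
−0.23·log₂(0.23) = 0.4877
−0.16·log₂(0.16) = 0.4230
−0.14·log₂(0.14) = 0.3971
−0.14·log₂(0.14) = 0.3971
−0.24·log₂(0.24) = 0.4941
−0.09·log₂(0.09) = 0.3127
Sum ≈ 2.5117 → 2.5117 bits.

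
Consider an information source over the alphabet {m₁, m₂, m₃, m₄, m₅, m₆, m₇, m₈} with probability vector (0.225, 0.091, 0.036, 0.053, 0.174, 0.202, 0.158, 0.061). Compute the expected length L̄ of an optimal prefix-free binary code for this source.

2.812 bits/symbol

Repeatedly combine the two least-probable nodes; the expected code length is the sum of the merged weights.
merge 9/250 + 53/1000 → 89/1000
merge 61/1000 + 89/1000 → 3/20
merge 91/1000 + 3/20 → 241/1000
merge 79/500 + 87/500 → 83/250
merge 101/500 + 9/40 → 427/1000
merge 241/1000 + 83/250 → 573/1000
merge 427/1000 + 573/1000 → 1
L = 89/1000 + 3/20 + 241/1000 + 83/250 + 427/1000 + 573/1000 + 1 = 703/250 = 2.812 bits/symbol.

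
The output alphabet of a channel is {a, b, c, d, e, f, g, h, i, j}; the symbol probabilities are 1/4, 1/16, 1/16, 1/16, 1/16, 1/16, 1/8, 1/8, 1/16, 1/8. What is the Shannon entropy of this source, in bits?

Each probability is a power of 1/2, so log₂(1/p) is an integer.
H = Σ p·log₂(1/p) = 1/4·2 + 1/16·4 + 1/16·4 + 1/16·4 + 1/16·4 + 1/16·4 + 1/8·3 + 1/8·3 + 1/16·4 + 1/8·3 = 3.125 bits.

3.125 bits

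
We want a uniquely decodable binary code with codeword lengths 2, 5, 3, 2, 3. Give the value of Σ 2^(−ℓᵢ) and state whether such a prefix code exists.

With common denominator 2^5 = 32: Σ 2^(−ℓᵢ) = 8/32 + 1/32 + 4/32 + 8/32 + 4/32 = 25/32 = 0.78125.
Kraft's inequality requires Σ ≤ 1; here Σ = 0.78125 ≤ 1, so such a prefix code exists.

0.78125; yes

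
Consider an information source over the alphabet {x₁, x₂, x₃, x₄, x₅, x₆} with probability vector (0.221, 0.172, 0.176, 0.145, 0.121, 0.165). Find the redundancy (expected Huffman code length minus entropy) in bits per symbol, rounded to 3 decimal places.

0.042 bits

Entropy H = −Σ p log₂ p ≈ 2.5608 bits.
Huffman merges: 121/1000+29/200→133/500; 33/200+43/250→337/1000; 22/125+221/1000→397/1000; 133/500+337/1000→603/1000; 397/1000+603/1000→1. L = 2603/1000 ≈ 2.6030.
L − H = 2.6030 − 2.5608 = 0.042 bits.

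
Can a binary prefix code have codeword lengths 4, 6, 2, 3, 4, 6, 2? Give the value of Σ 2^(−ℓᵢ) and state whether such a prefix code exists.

With common denominator 2^6 = 64: Σ 2^(−ℓᵢ) = 4/64 + 1/64 + 16/64 + 8/64 + 4/64 + 1/64 + 16/64 = 50/64 = 0.78125.
Kraft's inequality requires Σ ≤ 1; here Σ = 0.78125 ≤ 1, so such a prefix code exists.

0.78125; yes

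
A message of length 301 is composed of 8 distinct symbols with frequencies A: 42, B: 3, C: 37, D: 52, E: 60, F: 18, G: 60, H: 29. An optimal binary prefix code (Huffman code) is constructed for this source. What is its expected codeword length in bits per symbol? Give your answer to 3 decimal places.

2.837 bits/symbol

Probabilities are the counts divided by 301.
Repeatedly combine the two least-probable nodes; the expected code length is the sum of the merged weights.
merge 3/301 + 18/301 → 3/43
merge 3/43 + 29/301 → 50/301
merge 37/301 + 6/43 → 79/301
merge 50/301 + 52/301 → 102/301
merge 60/301 + 60/301 → 120/301
merge 79/301 + 102/301 → 181/301
merge 120/301 + 181/301 → 1
L = 3/43 + 50/301 + 79/301 + 102/301 + 120/301 + 181/301 + 1 = 122/43 ≈ 2.837 bits/symbol.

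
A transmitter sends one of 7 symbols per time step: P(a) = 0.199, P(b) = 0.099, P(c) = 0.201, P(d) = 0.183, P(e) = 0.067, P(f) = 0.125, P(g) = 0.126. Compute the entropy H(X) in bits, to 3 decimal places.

2.720 bits

H = −Σ pᵢ log₂ pᵢ.
−0.199·log₂(0.199) = 0.4635
−0.099·log₂(0.099) = 0.3303
−0.201·log₂(0.201) = 0.4653
−0.183·log₂(0.183) = 0.4484
−0.067·log₂(0.067) = 0.2613
−0.125·log₂(0.125) = 0.3750
−0.126·log₂(0.126) = 0.3766
Sum ≈ 2.7203 → 2.720 bits.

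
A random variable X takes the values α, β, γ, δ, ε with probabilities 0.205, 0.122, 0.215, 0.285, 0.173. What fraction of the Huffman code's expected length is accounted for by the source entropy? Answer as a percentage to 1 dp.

98.9%

Entropy H = −Σ p log₂ p ≈ 2.2698 bits.
Huffman merges: 61/500+173/1000→59/200; 41/200+43/200→21/50; 57/200+59/200→29/50; 21/50+29/50→1. L = 459/200 ≈ 2.2950.
Efficiency = H/L = 2.2698/2.2950 = 98.9%.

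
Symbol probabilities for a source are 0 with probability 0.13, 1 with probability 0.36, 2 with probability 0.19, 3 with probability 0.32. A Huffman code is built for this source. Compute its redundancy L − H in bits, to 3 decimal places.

0.065 bits

Entropy H = −Σ p log₂ p ≈ 1.8945 bits.
Huffman merges: 13/100+19/100→8/25; 8/25+8/25→16/25; 9/25+16/25→1. L = 49/25 ≈ 1.9600.
L − H = 1.9600 − 1.8945 = 0.065 bits.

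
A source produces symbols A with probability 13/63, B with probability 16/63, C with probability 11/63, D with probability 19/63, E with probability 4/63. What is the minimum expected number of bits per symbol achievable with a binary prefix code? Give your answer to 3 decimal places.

2.238 bits/symbol

Repeatedly combine the two least-probable nodes; the expected code length is the sum of the merged weights.
merge 4/63 + 11/63 → 5/21
merge 13/63 + 5/21 → 4/9
merge 16/63 + 19/63 → 5/9
merge 4/9 + 5/9 → 1
L = 5/21 + 4/9 + 5/9 + 1 = 47/21 ≈ 2.238 bits/symbol.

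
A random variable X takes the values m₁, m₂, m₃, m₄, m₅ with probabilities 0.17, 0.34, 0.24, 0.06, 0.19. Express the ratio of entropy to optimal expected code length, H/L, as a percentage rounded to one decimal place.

Entropy H = −Σ p log₂ p ≈ 2.1567 bits.
Huffman merges: 3/50+17/100→23/100; 19/100+23/100→21/50; 6/25+17/50→29/50; 21/50+29/50→1. L = 223/100 ≈ 2.2300.
Efficiency = H/L = 2.1567/2.2300 = 96.7%.

96.7%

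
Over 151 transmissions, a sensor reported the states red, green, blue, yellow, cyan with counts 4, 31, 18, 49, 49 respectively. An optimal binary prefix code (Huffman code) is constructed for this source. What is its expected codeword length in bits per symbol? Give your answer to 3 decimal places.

Probabilities are the counts divided by 151.
Repeatedly combine the two least-probable nodes; the expected code length is the sum of the merged weights.
merge 4/151 + 18/151 → 22/151
merge 22/151 + 31/151 → 53/151
merge 49/151 + 49/151 → 98/151
merge 53/151 + 98/151 → 1
L = 22/151 + 53/151 + 98/151 + 1 = 324/151 ≈ 2.146 bits/symbol.

2.146 bits/symbol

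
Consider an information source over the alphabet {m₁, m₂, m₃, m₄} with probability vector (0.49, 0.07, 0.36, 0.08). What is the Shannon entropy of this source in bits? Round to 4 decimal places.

1.5950 bits

H = −Σ pᵢ log₂ pᵢ.
−0.49·log₂(0.49) = 0.5043
−0.07·log₂(0.07) = 0.2686
−0.36·log₂(0.36) = 0.5306
−0.08·log₂(0.08) = 0.2915
Sum ≈ 1.5950 → 1.5950 bits.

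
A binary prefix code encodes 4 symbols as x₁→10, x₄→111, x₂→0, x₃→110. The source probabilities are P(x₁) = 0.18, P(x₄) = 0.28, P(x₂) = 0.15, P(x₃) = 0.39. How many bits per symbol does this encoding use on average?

2.52 bits/symbol

L̄ = Σ pᵢ·ℓᵢ = 0.18·2 + 0.28·3 + 0.15·1 + 0.39·3 = 2.52 bits/symbol.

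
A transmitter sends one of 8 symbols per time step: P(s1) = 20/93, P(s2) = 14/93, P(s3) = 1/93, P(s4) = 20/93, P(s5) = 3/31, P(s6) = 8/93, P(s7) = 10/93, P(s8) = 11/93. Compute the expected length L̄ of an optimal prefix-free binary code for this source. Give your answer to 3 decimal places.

2.860 bits/symbol

Repeatedly combine the two least-probable nodes; the expected code length is the sum of the merged weights.
merge 1/93 + 8/93 → 3/31
merge 3/31 + 3/31 → 6/31
merge 10/93 + 11/93 → 7/31
merge 14/93 + 6/31 → 32/93
merge 20/93 + 20/93 → 40/93
merge 7/31 + 32/93 → 53/93
merge 40/93 + 53/93 → 1
L = 3/31 + 6/31 + 7/31 + 32/93 + 40/93 + 53/93 + 1 = 266/93 ≈ 2.860 bits/symbol.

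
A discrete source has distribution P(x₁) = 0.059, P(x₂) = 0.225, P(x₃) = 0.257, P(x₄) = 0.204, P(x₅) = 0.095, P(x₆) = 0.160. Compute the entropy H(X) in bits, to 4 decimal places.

2.4423 bits

H = −Σ pᵢ log₂ pᵢ.
−0.059·log₂(0.059) = 0.2409
−0.225·log₂(0.225) = 0.4842
−0.257·log₂(0.257) = 0.5038
−0.204·log₂(0.204) = 0.4678
−0.095·log₂(0.095) = 0.3226
−0.160·log₂(0.160) = 0.4230
Sum ≈ 2.4423 → 2.4423 bits.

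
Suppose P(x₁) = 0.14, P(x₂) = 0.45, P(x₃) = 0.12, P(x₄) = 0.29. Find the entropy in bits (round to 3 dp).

1.800 bits

H = −Σ pᵢ log₂ pᵢ.
−0.14·log₂(0.14) = 0.3971
−0.45·log₂(0.45) = 0.5184
−0.12·log₂(0.12) = 0.3671
−0.29·log₂(0.29) = 0.5179
Sum ≈ 1.8005 → 1.800 bits.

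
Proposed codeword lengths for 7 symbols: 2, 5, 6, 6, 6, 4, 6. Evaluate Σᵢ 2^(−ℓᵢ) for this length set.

0.40625

With common denominator 2^6 = 64: Σ 2^(−ℓᵢ) = 16/64 + 2/64 + 1/64 + 1/64 + 1/64 + 4/64 + 1/64 = 26/64 = 0.40625.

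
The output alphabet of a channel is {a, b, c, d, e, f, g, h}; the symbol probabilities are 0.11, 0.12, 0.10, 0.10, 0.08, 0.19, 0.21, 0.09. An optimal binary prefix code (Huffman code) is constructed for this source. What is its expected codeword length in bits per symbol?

2.96 bits/symbol

Repeatedly combine the two least-probable nodes; the expected code length is the sum of the merged weights.
merge 2/25 + 9/100 → 17/100
merge 1/10 + 1/10 → 1/5
merge 11/100 + 3/25 → 23/100
merge 17/100 + 19/100 → 9/25
merge 1/5 + 21/100 → 41/100
merge 23/100 + 9/25 → 59/100
merge 41/100 + 59/100 → 1
L = 17/100 + 1/5 + 23/100 + 9/25 + 41/100 + 59/100 + 1 = 74/25 = 2.96 bits/symbol.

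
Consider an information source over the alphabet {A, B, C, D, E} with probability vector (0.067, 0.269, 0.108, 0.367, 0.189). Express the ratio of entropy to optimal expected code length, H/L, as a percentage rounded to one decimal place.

96.8%

Entropy H = −Σ p log₂ p ≈ 2.1026 bits.
Huffman merges: 67/1000+27/250→7/40; 7/40+189/1000→91/250; 269/1000+91/250→633/1000; 367/1000+633/1000→1. L = 543/250 ≈ 2.1720.
Efficiency = H/L = 2.1026/2.1720 = 96.8%.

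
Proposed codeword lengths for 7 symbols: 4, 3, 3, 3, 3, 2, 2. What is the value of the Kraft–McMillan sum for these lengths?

With common denominator 2^4 = 16: Σ 2^(−ℓᵢ) = 1/16 + 2/16 + 2/16 + 2/16 + 2/16 + 4/16 + 4/16 = 17/16 = 1.0625.

1.0625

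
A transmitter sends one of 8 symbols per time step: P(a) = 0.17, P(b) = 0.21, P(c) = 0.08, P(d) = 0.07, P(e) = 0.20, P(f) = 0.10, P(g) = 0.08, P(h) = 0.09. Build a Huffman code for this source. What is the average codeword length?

Repeatedly combine the two least-probable nodes; the expected code length is the sum of the merged weights.
merge 7/100 + 2/25 → 3/20
merge 2/25 + 9/100 → 17/100
merge 1/10 + 3/20 → 1/4
merge 17/100 + 17/100 → 17/50
merge 1/5 + 21/100 → 41/100
merge 1/4 + 17/50 → 59/100
merge 41/100 + 59/100 → 1
L = 3/20 + 17/100 + 1/4 + 17/50 + 41/100 + 59/100 + 1 = 291/100 = 2.91 bits/symbol.

2.91 bits/symbol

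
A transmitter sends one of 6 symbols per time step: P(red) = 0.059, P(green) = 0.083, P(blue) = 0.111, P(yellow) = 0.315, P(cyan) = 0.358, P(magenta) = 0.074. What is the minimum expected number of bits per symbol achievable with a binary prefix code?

Repeatedly combine the two least-probable nodes; the expected code length is the sum of the merged weights.
merge 59/1000 + 37/500 → 133/1000
merge 83/1000 + 111/1000 → 97/500
merge 133/1000 + 97/500 → 327/1000
merge 63/200 + 327/1000 → 321/500
merge 179/500 + 321/500 → 1
L = 133/1000 + 97/500 + 327/1000 + 321/500 + 1 = 287/125 = 2.296 bits/symbol.

2.296 bits/symbol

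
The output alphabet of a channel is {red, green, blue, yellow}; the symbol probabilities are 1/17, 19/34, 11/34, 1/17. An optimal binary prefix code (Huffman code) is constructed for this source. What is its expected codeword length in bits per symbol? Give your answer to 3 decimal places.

1.559 bits/symbol

Repeatedly combine the two least-probable nodes; the expected code length is the sum of the merged weights.
merge 1/17 + 1/17 → 2/17
merge 2/17 + 11/34 → 15/34
merge 15/34 + 19/34 → 1
L = 2/17 + 15/34 + 1 = 53/34 ≈ 1.559 bits/symbol.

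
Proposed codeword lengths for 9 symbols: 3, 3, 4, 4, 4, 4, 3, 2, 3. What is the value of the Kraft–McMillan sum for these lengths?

1

With common denominator 2^4 = 16: Σ 2^(−ℓᵢ) = 2/16 + 2/16 + 1/16 + 1/16 + 1/16 + 1/16 + 2/16 + 4/16 + 2/16 = 16/16 = 1.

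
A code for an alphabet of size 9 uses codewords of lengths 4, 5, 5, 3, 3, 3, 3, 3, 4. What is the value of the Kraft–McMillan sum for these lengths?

With common denominator 2^5 = 32: Σ 2^(−ℓᵢ) = 2/32 + 1/32 + 1/32 + 4/32 + 4/32 + 4/32 + 4/32 + 4/32 + 2/32 = 26/32 = 0.8125.

0.8125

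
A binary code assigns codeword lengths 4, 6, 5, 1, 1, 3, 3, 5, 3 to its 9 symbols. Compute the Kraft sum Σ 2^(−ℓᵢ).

With common denominator 2^6 = 64: Σ 2^(−ℓᵢ) = 4/64 + 1/64 + 2/64 + 32/64 + 32/64 + 8/64 + 8/64 + 2/64 + 8/64 = 97/64 = 1.515625.

1.515625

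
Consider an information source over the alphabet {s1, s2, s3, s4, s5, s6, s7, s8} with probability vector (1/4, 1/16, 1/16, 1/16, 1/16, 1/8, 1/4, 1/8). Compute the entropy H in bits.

2.75 bits

Each probability is a power of 1/2, so log₂(1/p) is an integer.
H = Σ p·log₂(1/p) = 1/4·2 + 1/16·4 + 1/16·4 + 1/16·4 + 1/16·4 + 1/8·3 + 1/4·2 + 1/8·3 = 2.75 bits.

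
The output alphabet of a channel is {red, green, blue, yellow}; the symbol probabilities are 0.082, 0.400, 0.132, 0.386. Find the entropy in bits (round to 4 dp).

1.7404 bits

H = −Σ pᵢ log₂ pᵢ.
−0.082·log₂(0.082) = 0.2959
−0.400·log₂(0.400) = 0.5288
−0.132·log₂(0.132) = 0.3856
−0.386·log₂(0.386) = 0.5301
Sum ≈ 1.7404 → 1.7404 bits.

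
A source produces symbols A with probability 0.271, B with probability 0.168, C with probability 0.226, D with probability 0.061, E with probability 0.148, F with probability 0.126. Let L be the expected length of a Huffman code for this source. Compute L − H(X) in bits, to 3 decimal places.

Entropy H = −Σ p log₂ p ≈ 2.4583 bits.
Huffman merges: 61/1000+63/500→187/1000; 37/250+21/125→79/250; 187/1000+113/500→413/1000; 271/1000+79/250→587/1000; 413/1000+587/1000→1. L = 2503/1000 ≈ 2.5030.
L − H = 2.5030 − 2.4583 = 0.045 bits.

0.045 bits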